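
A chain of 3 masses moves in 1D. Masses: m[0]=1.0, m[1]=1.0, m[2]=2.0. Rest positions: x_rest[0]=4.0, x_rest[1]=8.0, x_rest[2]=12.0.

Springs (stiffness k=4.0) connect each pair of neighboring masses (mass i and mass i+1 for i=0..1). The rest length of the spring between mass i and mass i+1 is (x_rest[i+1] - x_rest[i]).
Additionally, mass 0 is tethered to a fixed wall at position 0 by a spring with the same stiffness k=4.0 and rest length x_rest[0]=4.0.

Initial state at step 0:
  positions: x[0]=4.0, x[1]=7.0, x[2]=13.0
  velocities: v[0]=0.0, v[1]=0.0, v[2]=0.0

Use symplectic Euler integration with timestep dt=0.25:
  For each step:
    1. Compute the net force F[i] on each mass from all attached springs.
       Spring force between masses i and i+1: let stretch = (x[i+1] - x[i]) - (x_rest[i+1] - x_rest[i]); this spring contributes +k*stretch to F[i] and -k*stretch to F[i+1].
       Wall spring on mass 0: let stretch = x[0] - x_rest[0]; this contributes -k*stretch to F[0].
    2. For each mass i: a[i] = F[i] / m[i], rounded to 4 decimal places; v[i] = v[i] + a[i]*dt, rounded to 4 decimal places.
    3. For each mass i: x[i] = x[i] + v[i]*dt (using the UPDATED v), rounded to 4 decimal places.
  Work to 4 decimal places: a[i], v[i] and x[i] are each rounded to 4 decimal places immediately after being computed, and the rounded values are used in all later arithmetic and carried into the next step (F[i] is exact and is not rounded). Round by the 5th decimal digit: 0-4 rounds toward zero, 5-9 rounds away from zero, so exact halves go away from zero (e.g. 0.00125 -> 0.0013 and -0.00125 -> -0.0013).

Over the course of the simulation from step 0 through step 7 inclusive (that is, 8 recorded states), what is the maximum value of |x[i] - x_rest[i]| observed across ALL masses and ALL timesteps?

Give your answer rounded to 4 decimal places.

Step 0: x=[4.0000 7.0000 13.0000] v=[0.0000 0.0000 0.0000]
Step 1: x=[3.7500 7.7500 12.7500] v=[-1.0000 3.0000 -1.0000]
Step 2: x=[3.5625 8.7500 12.3750] v=[-0.7500 4.0000 -1.5000]
Step 3: x=[3.7813 9.3594 12.0469] v=[0.8750 2.4375 -1.3125]
Step 4: x=[4.4493 9.2461 11.8828] v=[2.6718 -0.4531 -0.6563]
Step 5: x=[5.2041 8.5928 11.8892] v=[3.0193 -2.6132 0.0254]
Step 6: x=[5.5051 7.9164 11.9835] v=[1.2039 -2.7055 0.3772]
Step 7: x=[5.0326 7.6540 12.0694] v=[-1.8899 -1.0497 0.3437]
Max displacement = 1.5051

Answer: 1.5051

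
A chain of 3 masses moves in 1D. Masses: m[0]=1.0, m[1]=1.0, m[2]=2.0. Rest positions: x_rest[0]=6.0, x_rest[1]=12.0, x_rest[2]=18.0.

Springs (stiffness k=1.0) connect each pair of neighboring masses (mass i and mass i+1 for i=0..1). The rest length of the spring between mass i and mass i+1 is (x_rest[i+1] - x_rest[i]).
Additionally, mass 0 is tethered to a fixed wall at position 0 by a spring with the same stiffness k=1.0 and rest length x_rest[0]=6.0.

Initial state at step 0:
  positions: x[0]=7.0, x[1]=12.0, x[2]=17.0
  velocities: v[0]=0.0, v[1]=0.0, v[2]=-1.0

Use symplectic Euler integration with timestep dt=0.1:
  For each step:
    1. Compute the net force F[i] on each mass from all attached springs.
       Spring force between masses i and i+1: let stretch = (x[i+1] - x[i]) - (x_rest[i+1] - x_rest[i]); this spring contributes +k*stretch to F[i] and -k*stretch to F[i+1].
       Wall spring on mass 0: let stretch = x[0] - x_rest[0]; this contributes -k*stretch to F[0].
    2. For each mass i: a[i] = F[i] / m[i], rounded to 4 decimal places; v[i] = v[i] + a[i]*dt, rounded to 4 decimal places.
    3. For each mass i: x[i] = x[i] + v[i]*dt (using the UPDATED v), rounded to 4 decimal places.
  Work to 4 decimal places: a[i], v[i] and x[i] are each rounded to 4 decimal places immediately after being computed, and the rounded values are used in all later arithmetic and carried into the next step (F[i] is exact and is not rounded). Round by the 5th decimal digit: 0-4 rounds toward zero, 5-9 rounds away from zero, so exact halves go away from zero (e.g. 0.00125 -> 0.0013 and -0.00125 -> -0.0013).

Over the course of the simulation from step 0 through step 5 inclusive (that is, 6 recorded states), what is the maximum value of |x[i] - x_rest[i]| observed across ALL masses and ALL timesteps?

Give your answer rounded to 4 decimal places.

Step 0: x=[7.0000 12.0000 17.0000] v=[0.0000 0.0000 -1.0000]
Step 1: x=[6.9800 12.0000 16.9050] v=[-0.2000 0.0000 -0.9500]
Step 2: x=[6.9404 11.9989 16.8155] v=[-0.3960 -0.0115 -0.8953]
Step 3: x=[6.8820 11.9953 16.7319] v=[-0.5842 -0.0357 -0.8361]
Step 4: x=[6.8059 11.9880 16.6546] v=[-0.7611 -0.0734 -0.7729]
Step 5: x=[6.7136 11.9755 16.5840] v=[-0.9235 -0.1250 -0.7062]
Max displacement = 1.4160

Answer: 1.4160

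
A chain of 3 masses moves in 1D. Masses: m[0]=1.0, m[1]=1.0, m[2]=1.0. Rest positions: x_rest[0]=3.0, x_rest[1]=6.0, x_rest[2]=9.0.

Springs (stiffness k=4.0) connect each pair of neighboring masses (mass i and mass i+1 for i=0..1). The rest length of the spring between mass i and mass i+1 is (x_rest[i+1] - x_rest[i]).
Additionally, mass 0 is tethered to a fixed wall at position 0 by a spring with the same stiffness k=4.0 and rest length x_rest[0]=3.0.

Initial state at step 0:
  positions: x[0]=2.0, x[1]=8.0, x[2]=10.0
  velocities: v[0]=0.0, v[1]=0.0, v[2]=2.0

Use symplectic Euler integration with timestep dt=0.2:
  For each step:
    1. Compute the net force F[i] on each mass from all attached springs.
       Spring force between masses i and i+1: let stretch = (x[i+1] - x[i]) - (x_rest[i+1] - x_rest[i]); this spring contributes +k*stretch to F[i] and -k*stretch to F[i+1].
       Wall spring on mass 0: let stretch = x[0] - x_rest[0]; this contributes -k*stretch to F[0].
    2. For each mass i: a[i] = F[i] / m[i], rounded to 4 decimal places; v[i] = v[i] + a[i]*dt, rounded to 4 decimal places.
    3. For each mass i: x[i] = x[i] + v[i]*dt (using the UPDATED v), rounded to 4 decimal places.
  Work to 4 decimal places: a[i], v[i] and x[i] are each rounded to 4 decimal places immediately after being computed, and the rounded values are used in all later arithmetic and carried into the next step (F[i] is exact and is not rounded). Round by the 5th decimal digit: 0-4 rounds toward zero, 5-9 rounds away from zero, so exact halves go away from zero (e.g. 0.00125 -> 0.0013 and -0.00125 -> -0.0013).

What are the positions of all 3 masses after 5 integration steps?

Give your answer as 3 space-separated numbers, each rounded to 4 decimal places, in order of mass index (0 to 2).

Step 0: x=[2.0000 8.0000 10.0000] v=[0.0000 0.0000 2.0000]
Step 1: x=[2.6400 7.3600 10.5600] v=[3.2000 -3.2000 2.8000]
Step 2: x=[3.6128 6.4768 11.0880] v=[4.8640 -4.4160 2.6400]
Step 3: x=[4.4658 5.8732 11.3582] v=[4.2650 -3.0182 1.3510]
Step 4: x=[4.8295 5.9220 11.2308] v=[1.8183 0.2439 -0.6370]
Step 5: x=[4.5952 6.6454 10.7340] v=[-1.1713 3.6169 -2.4840]

Answer: 4.5952 6.6454 10.7340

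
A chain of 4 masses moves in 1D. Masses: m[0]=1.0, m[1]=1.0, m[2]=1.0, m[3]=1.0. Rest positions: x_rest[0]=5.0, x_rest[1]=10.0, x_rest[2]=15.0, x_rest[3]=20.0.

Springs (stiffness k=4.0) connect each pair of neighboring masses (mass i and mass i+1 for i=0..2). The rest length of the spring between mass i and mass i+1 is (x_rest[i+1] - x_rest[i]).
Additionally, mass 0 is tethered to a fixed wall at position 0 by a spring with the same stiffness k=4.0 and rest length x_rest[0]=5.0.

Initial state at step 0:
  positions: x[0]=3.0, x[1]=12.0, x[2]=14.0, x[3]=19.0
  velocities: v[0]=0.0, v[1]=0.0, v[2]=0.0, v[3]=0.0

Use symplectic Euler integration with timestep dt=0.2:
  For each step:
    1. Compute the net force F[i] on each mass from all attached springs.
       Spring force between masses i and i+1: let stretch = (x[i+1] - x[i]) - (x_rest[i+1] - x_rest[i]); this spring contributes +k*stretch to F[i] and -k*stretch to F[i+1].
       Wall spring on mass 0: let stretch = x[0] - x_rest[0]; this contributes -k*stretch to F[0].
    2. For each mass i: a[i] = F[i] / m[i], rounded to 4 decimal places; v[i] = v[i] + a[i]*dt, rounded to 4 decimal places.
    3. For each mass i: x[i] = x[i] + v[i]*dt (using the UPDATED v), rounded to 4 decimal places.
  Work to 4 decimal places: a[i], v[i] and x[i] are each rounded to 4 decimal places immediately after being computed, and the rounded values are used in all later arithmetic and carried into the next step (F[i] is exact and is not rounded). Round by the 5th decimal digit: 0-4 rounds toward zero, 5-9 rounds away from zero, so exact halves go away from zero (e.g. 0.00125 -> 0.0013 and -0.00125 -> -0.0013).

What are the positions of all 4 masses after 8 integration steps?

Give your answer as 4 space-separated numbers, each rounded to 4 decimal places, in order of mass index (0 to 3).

Step 0: x=[3.0000 12.0000 14.0000 19.0000] v=[0.0000 0.0000 0.0000 0.0000]
Step 1: x=[3.9600 10.8800 14.4800 19.0000] v=[4.8000 -5.6000 2.4000 0.0000]
Step 2: x=[5.3936 9.2288 15.1072 19.0768] v=[7.1680 -8.2560 3.1360 0.3840]
Step 3: x=[6.5779 7.9045 15.4290 19.3185] v=[5.9213 -6.6214 1.6090 1.2083]
Step 4: x=[6.9220 7.5719 15.1692 19.7378] v=[1.7203 -1.6631 -1.2990 2.0967]
Step 5: x=[6.2625 8.3509 14.4248 20.2262] v=[-3.2974 3.8948 -3.7220 2.4418]
Step 6: x=[4.9352 9.7675 13.6368 20.5863] v=[-6.6367 7.0832 -3.9400 1.8007]
Step 7: x=[3.5914 11.0301 13.3416 20.6345] v=[-6.7190 6.3128 -1.4758 0.2411]
Step 8: x=[2.8632 11.4723 13.8435 20.3159] v=[-3.6412 2.2110 2.5093 -1.5932]

Answer: 2.8632 11.4723 13.8435 20.3159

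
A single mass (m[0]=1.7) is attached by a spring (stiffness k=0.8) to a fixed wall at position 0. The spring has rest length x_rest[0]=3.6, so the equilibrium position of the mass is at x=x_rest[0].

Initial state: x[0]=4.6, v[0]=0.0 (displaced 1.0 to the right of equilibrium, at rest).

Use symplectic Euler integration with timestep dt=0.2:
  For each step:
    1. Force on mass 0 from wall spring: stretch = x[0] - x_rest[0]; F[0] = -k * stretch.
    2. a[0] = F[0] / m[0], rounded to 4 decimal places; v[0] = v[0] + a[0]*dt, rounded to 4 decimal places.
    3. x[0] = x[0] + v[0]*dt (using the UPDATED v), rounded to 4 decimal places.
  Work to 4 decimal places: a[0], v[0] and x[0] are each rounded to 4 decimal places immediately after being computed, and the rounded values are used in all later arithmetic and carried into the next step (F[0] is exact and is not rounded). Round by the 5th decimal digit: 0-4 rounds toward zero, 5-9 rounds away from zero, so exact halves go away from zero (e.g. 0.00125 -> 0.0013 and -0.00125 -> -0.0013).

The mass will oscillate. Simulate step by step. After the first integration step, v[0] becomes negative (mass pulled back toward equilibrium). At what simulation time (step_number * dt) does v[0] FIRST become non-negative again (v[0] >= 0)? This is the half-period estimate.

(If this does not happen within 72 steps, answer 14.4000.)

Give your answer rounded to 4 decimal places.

Step 0: x=[4.6000] v=[0.0000]
Step 1: x=[4.5812] v=[-0.0941]
Step 2: x=[4.5439] v=[-0.1864]
Step 3: x=[4.4889] v=[-0.2752]
Step 4: x=[4.4171] v=[-0.3589]
Step 5: x=[4.3299] v=[-0.4358]
Step 6: x=[4.2290] v=[-0.5045]
Step 7: x=[4.1163] v=[-0.5637]
Step 8: x=[3.9938] v=[-0.6123]
Step 9: x=[3.8639] v=[-0.6494]
Step 10: x=[3.7291] v=[-0.6742]
Step 11: x=[3.5918] v=[-0.6864]
Step 12: x=[3.4547] v=[-0.6856]
Step 13: x=[3.3203] v=[-0.6719]
Step 14: x=[3.1912] v=[-0.6456]
Step 15: x=[3.0698] v=[-0.6071]
Step 16: x=[2.9584] v=[-0.5572]
Step 17: x=[2.8590] v=[-0.4968]
Step 18: x=[2.7736] v=[-0.4271]
Step 19: x=[2.7037] v=[-0.3493]
Step 20: x=[2.6507] v=[-0.2649]
Step 21: x=[2.6156] v=[-0.1756]
Step 22: x=[2.5990] v=[-0.0830]
Step 23: x=[2.6012] v=[0.0112]
First v>=0 after going negative at step 23, time=4.6000

Answer: 4.6000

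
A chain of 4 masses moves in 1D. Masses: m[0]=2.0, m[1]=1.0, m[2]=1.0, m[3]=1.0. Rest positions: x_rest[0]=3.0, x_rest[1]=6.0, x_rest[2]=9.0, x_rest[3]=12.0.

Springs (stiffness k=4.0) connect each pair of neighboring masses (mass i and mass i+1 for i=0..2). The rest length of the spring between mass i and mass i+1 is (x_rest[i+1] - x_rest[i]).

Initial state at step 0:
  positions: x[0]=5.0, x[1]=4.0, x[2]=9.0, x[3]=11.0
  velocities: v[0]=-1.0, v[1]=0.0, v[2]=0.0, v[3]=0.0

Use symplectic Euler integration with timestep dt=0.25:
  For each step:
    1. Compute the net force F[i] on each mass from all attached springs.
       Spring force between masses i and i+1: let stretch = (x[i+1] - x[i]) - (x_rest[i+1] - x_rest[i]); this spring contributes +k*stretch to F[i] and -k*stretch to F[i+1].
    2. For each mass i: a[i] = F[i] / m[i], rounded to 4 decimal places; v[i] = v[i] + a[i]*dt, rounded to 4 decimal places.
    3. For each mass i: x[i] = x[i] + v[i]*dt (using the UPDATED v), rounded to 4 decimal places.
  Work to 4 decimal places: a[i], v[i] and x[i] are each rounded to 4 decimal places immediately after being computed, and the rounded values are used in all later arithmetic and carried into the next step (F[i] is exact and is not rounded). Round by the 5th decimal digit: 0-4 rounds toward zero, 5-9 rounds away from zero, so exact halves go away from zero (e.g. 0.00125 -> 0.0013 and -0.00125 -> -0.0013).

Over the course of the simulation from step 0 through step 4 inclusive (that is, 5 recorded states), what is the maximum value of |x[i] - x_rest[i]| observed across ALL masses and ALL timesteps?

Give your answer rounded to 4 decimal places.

Step 0: x=[5.0000 4.0000 9.0000 11.0000] v=[-1.0000 0.0000 0.0000 0.0000]
Step 1: x=[4.2500 5.5000 8.2500 11.2500] v=[-3.0000 6.0000 -3.0000 1.0000]
Step 2: x=[3.2813 7.3750 7.5625 11.5000] v=[-3.8750 7.5000 -2.7500 1.0000]
Step 3: x=[2.4493 8.2735 7.8125 11.5156] v=[-3.3282 3.5938 1.0000 0.0625]
Step 4: x=[1.9703 7.6007 9.1035 11.3555] v=[-1.9161 -2.6914 5.1641 -0.6406]
Max displacement = 2.2735

Answer: 2.2735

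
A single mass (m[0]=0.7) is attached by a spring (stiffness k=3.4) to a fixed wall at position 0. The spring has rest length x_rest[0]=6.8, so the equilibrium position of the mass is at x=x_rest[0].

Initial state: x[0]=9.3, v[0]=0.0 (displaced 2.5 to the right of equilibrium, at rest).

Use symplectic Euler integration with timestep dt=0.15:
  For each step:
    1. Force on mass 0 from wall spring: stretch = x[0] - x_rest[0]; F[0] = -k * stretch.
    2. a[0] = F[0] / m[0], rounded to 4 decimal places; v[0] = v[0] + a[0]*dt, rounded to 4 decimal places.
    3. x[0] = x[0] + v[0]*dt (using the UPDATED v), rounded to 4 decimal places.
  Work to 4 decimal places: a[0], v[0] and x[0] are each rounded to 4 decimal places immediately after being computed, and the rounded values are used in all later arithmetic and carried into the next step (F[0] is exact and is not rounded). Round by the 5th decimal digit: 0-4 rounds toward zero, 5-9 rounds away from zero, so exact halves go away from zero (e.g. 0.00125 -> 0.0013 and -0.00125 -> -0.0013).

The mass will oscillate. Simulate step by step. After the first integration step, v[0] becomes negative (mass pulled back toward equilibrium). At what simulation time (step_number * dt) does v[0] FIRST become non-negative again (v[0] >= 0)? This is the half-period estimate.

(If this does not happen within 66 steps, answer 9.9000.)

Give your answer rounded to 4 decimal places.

Answer: 1.5000

Derivation:
Step 0: x=[9.3000] v=[0.0000]
Step 1: x=[9.0268] v=[-1.8214]
Step 2: x=[8.5102] v=[-3.4438]
Step 3: x=[7.8067] v=[-4.6898]
Step 4: x=[6.9932] v=[-5.4233]
Step 5: x=[6.1586] v=[-5.5641]
Step 6: x=[5.3941] v=[-5.0968]
Step 7: x=[4.7832] v=[-4.0725]
Step 8: x=[4.3927] v=[-2.6031]
Step 9: x=[4.2653] v=[-0.8492]
Step 10: x=[4.4149] v=[0.9975]
First v>=0 after going negative at step 10, time=1.5000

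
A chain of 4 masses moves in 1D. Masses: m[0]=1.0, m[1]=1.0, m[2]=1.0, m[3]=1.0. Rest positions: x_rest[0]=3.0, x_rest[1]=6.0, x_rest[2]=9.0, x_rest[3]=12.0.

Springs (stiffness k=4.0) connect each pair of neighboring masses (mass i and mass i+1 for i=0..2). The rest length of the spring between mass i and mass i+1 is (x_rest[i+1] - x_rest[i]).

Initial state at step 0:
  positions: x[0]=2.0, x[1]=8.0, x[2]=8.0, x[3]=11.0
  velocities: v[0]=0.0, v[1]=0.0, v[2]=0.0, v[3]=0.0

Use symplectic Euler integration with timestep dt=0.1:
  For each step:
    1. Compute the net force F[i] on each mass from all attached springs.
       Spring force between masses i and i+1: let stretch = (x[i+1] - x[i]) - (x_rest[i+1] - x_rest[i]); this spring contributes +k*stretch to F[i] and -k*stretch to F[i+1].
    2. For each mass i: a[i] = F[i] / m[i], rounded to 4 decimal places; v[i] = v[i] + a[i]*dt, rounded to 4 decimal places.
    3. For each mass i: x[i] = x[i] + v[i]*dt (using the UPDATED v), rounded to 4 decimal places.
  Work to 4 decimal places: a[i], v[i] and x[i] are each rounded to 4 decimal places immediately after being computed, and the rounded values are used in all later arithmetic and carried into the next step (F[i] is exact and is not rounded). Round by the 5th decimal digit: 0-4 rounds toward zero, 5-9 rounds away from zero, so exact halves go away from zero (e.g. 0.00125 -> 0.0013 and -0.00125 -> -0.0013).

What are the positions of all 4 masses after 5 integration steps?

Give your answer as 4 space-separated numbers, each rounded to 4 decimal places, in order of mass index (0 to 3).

Answer: 3.3425 5.3101 9.2050 11.1425

Derivation:
Step 0: x=[2.0000 8.0000 8.0000 11.0000] v=[0.0000 0.0000 0.0000 0.0000]
Step 1: x=[2.1200 7.7600 8.1200 11.0000] v=[1.2000 -2.4000 1.2000 0.0000]
Step 2: x=[2.3456 7.3088 8.3408 11.0048] v=[2.2560 -4.5120 2.2080 0.0480]
Step 3: x=[2.6497 6.7004 8.6269 11.0230] v=[3.0413 -6.0845 2.8608 0.1824]
Step 4: x=[2.9959 6.0070 8.9318 11.0654] v=[3.4616 -6.9342 3.0486 0.4240]
Step 5: x=[3.3425 5.3101 9.2050 11.1425] v=[3.4660 -6.9687 2.7321 0.7706]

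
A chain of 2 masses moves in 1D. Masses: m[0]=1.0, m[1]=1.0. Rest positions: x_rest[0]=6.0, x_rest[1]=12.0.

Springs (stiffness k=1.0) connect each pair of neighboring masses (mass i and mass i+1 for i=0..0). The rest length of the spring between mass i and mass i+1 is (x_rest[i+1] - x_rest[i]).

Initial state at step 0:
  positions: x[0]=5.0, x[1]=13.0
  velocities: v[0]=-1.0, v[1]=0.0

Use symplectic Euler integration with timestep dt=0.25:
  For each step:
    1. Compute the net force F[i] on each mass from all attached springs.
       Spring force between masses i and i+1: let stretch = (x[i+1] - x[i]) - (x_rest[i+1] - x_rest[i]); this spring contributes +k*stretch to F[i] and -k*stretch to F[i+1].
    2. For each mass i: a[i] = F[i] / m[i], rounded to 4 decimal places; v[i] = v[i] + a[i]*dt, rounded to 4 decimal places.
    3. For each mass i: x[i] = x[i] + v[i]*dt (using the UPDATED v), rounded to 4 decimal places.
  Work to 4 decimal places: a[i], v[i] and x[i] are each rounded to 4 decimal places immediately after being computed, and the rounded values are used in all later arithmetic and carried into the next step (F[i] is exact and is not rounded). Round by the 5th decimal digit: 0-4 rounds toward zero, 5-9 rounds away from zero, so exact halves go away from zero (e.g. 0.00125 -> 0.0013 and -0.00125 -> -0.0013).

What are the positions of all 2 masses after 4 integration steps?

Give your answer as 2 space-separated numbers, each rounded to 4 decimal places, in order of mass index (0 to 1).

Answer: 5.1739 11.8262

Derivation:
Step 0: x=[5.0000 13.0000] v=[-1.0000 0.0000]
Step 1: x=[4.8750 12.8750] v=[-0.5000 -0.5000]
Step 2: x=[4.8750 12.6250] v=[0.0000 -1.0000]
Step 3: x=[4.9844 12.2656] v=[0.4375 -1.4375]
Step 4: x=[5.1739 11.8262] v=[0.7578 -1.7578]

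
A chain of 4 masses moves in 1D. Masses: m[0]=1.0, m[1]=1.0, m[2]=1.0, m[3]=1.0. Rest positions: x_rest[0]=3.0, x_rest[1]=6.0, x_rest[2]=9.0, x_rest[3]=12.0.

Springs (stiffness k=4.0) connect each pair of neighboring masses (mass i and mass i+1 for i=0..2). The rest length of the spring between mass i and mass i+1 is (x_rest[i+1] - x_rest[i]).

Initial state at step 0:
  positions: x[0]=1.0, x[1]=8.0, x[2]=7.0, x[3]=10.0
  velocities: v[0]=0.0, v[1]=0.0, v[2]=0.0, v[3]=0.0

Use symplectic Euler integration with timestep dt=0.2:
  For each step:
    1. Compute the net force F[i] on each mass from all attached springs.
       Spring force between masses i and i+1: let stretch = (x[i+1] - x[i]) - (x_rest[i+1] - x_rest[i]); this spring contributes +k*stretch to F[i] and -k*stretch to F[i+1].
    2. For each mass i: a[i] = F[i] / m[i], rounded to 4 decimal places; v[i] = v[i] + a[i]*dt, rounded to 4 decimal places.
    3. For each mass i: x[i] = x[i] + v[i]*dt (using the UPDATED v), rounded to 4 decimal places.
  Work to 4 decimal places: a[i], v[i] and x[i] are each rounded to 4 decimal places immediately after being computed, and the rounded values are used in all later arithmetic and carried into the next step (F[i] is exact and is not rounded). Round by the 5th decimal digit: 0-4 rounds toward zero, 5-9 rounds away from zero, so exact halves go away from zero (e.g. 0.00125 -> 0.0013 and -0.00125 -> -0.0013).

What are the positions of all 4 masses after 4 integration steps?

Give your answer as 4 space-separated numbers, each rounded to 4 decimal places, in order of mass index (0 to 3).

Answer: 3.7508 2.3995 8.8348 11.0150

Derivation:
Step 0: x=[1.0000 8.0000 7.0000 10.0000] v=[0.0000 0.0000 0.0000 0.0000]
Step 1: x=[1.6400 6.7200 7.6400 10.0000] v=[3.2000 -6.4000 3.2000 0.0000]
Step 2: x=[2.6128 4.7744 8.5104 10.1024] v=[4.8640 -9.7280 4.3520 0.5120]
Step 3: x=[3.4515 3.0807 9.0378 10.4301] v=[4.1933 -8.4685 2.6368 1.6384]
Step 4: x=[3.7508 2.3995 8.8348 11.0150] v=[1.4967 -3.4062 -1.0150 2.9246]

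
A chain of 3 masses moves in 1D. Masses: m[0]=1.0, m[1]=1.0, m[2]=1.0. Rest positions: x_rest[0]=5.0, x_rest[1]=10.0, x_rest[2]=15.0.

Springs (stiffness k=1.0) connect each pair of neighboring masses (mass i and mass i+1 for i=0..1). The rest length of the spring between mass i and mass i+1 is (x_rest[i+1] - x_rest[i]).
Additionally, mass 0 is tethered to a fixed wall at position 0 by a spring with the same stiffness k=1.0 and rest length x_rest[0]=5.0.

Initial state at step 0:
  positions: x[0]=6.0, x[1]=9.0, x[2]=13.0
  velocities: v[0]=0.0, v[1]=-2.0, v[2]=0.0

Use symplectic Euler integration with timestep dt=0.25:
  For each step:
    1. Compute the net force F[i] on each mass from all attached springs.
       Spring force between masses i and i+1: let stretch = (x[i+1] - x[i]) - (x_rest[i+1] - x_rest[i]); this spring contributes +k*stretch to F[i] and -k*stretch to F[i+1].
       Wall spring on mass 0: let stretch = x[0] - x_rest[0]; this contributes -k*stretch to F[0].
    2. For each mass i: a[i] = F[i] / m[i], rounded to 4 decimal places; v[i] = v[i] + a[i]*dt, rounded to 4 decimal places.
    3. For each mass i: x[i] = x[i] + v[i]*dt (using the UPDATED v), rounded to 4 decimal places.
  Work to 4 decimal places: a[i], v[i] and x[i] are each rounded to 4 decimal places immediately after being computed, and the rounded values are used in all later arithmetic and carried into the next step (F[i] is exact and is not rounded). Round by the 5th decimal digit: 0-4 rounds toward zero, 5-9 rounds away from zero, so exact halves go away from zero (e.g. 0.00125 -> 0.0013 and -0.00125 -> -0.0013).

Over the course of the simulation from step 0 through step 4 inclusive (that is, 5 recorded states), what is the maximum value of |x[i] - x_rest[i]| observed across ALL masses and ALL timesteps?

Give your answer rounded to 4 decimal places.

Step 0: x=[6.0000 9.0000 13.0000] v=[0.0000 -2.0000 0.0000]
Step 1: x=[5.8125 8.5625 13.0625] v=[-0.7500 -1.7500 0.2500]
Step 2: x=[5.4336 8.2344 13.1563] v=[-1.5156 -1.3125 0.3750]
Step 3: x=[4.8902 8.0389 13.2549] v=[-2.1738 -0.7822 0.3945]
Step 4: x=[4.2379 7.9726 13.3400] v=[-2.6092 -0.2654 0.3405]
Max displacement = 2.0274

Answer: 2.0274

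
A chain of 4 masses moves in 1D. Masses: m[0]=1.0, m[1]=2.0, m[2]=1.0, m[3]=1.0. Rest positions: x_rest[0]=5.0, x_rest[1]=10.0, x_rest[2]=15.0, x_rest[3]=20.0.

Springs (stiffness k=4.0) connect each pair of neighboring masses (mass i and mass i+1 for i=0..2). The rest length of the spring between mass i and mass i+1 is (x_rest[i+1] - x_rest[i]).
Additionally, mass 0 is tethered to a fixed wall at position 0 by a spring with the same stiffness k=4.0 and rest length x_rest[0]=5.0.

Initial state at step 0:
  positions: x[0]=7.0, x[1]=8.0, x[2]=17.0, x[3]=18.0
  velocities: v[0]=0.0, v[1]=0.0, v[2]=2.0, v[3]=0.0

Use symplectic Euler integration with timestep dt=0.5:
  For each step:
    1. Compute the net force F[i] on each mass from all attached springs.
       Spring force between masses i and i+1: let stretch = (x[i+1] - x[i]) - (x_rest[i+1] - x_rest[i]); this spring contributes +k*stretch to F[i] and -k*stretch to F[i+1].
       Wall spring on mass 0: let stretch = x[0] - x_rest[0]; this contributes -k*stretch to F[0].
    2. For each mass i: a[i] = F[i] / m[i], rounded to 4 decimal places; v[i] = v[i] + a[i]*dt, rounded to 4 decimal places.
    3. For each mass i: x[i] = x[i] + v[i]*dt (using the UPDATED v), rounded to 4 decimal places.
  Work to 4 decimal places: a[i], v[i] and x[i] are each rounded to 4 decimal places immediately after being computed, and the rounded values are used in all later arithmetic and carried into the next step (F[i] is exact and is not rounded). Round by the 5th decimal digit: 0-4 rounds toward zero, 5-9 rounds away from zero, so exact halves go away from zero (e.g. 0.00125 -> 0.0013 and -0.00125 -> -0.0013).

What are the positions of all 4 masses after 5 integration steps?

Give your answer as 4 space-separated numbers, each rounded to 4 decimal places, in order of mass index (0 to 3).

Step 0: x=[7.0000 8.0000 17.0000 18.0000] v=[0.0000 0.0000 2.0000 0.0000]
Step 1: x=[1.0000 12.0000 10.0000 22.0000] v=[-12.0000 8.0000 -14.0000 8.0000]
Step 2: x=[5.0000 9.5000 17.0000 19.0000] v=[8.0000 -5.0000 14.0000 -6.0000]
Step 3: x=[8.5000 8.5000 18.5000 19.0000] v=[7.0000 -2.0000 3.0000 0.0000]
Step 4: x=[3.5000 12.5000 10.5000 23.5000] v=[-10.0000 8.0000 -16.0000 9.0000]
Step 5: x=[4.0000 11.0000 17.5000 20.0000] v=[1.0000 -3.0000 14.0000 -7.0000]

Answer: 4.0000 11.0000 17.5000 20.0000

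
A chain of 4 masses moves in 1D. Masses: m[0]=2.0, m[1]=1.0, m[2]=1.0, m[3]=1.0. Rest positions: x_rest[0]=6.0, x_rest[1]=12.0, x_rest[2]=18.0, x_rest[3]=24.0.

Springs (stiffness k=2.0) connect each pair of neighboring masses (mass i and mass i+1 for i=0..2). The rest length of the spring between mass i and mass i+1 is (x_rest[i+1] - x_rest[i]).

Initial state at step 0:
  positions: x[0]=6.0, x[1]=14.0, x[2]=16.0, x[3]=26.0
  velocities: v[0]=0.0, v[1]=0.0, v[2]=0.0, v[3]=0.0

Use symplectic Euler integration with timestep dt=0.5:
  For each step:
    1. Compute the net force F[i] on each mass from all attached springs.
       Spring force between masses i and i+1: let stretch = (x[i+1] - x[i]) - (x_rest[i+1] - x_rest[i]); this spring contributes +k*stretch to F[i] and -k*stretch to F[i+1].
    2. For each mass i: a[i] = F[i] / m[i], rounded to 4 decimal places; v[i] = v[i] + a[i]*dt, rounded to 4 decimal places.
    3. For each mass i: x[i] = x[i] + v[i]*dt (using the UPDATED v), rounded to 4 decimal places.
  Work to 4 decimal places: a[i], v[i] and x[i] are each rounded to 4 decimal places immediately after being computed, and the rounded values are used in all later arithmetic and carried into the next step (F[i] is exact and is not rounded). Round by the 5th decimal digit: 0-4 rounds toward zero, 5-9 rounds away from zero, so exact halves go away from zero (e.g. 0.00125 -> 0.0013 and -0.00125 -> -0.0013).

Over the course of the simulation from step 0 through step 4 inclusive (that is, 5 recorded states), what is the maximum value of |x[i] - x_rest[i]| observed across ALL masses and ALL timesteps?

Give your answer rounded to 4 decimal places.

Step 0: x=[6.0000 14.0000 16.0000 26.0000] v=[0.0000 0.0000 0.0000 0.0000]
Step 1: x=[6.5000 11.0000 20.0000 24.0000] v=[1.0000 -6.0000 8.0000 -4.0000]
Step 2: x=[6.6250 10.2500 21.5000 23.0000] v=[0.2500 -1.5000 3.0000 -2.0000]
Step 3: x=[6.1563 13.3125 18.1250 24.2500] v=[-0.9375 6.1250 -6.7500 2.5000]
Step 4: x=[5.9766 15.2032 15.4063 25.4375] v=[-0.3594 3.7813 -5.4375 2.3750]
Max displacement = 3.5000

Answer: 3.5000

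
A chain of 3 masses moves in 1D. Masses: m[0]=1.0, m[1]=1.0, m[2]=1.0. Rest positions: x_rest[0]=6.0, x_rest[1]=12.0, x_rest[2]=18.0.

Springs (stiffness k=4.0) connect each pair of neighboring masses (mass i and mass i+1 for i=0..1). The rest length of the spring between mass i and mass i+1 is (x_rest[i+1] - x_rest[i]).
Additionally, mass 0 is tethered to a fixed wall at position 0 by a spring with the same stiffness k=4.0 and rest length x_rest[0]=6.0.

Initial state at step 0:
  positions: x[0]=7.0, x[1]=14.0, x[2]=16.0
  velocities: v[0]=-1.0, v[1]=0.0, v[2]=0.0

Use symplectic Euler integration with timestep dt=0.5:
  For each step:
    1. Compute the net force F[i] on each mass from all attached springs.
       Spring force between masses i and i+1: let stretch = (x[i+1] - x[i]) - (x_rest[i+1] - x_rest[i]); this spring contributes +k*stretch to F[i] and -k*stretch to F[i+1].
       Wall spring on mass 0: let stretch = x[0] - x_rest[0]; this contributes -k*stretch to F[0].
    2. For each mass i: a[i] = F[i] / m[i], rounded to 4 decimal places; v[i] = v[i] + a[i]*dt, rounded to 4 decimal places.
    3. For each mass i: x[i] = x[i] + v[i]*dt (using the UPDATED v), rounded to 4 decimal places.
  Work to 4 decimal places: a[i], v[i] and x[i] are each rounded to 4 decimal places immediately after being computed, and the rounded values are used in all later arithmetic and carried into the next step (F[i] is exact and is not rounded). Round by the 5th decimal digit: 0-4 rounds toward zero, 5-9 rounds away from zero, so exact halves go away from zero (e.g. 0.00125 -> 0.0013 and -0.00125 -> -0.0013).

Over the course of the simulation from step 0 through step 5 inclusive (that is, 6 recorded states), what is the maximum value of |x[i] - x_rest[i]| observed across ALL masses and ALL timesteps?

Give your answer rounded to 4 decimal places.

Answer: 4.0000

Derivation:
Step 0: x=[7.0000 14.0000 16.0000] v=[-1.0000 0.0000 0.0000]
Step 1: x=[6.5000 9.0000 20.0000] v=[-1.0000 -10.0000 8.0000]
Step 2: x=[2.0000 12.5000 19.0000] v=[-9.0000 7.0000 -2.0000]
Step 3: x=[6.0000 12.0000 17.5000] v=[8.0000 -1.0000 -3.0000]
Step 4: x=[10.0000 11.0000 16.5000] v=[8.0000 -2.0000 -2.0000]
Step 5: x=[5.0000 14.5000 16.0000] v=[-10.0000 7.0000 -1.0000]
Max displacement = 4.0000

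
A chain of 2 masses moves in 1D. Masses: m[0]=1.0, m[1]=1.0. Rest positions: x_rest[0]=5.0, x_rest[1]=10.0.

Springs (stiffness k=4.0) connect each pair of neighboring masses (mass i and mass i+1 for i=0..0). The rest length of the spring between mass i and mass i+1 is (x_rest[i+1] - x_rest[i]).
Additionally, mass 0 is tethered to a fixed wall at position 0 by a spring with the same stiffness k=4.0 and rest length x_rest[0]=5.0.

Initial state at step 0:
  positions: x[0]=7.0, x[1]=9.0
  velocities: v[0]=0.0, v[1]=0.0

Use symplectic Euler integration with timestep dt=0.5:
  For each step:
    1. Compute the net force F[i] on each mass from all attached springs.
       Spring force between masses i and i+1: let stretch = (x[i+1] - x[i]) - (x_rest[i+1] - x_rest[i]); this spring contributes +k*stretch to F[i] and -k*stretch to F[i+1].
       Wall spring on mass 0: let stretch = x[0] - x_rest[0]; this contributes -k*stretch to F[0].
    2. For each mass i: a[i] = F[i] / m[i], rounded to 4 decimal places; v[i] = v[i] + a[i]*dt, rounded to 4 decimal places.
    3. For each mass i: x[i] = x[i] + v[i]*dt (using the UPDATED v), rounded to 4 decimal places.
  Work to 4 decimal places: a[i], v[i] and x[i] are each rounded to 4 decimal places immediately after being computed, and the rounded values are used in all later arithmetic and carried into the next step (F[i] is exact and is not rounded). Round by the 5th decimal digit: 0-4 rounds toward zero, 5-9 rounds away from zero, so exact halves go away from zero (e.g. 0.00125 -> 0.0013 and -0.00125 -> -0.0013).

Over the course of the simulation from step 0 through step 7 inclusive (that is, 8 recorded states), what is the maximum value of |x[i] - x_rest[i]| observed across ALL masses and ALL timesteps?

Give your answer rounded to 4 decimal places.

Answer: 3.0000

Derivation:
Step 0: x=[7.0000 9.0000] v=[0.0000 0.0000]
Step 1: x=[2.0000 12.0000] v=[-10.0000 6.0000]
Step 2: x=[5.0000 10.0000] v=[6.0000 -4.0000]
Step 3: x=[8.0000 8.0000] v=[6.0000 -4.0000]
Step 4: x=[3.0000 11.0000] v=[-10.0000 6.0000]
Step 5: x=[3.0000 11.0000] v=[0.0000 0.0000]
Step 6: x=[8.0000 8.0000] v=[10.0000 -6.0000]
Step 7: x=[5.0000 10.0000] v=[-6.0000 4.0000]
Max displacement = 3.0000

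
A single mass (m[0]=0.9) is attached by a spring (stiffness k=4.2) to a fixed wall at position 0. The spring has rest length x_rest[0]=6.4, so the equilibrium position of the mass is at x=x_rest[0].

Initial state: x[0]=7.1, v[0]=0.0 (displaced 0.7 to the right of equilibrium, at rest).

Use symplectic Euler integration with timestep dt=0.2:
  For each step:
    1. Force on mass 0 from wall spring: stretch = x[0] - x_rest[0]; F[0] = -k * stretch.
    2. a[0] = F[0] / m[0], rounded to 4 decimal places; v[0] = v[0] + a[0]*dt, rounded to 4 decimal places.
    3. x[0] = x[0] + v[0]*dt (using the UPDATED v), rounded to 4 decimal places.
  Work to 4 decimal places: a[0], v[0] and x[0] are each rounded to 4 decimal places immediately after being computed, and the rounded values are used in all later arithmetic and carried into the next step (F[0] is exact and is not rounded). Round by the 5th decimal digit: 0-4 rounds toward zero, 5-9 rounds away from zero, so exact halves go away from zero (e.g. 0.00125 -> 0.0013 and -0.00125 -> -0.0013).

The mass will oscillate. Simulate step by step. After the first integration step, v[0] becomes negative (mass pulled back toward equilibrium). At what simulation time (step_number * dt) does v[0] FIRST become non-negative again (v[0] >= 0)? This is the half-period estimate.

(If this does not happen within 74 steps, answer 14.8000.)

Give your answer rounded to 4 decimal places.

Step 0: x=[7.1000] v=[0.0000]
Step 1: x=[6.9693] v=[-0.6533]
Step 2: x=[6.7324] v=[-1.1846]
Step 3: x=[6.4334] v=[-1.4948]
Step 4: x=[6.1282] v=[-1.5260]
Step 5: x=[5.8737] v=[-1.2723]
Step 6: x=[5.7175] v=[-0.7811]
Step 7: x=[5.6887] v=[-0.1441]
Step 8: x=[5.7927] v=[0.5198]
First v>=0 after going negative at step 8, time=1.6000

Answer: 1.6000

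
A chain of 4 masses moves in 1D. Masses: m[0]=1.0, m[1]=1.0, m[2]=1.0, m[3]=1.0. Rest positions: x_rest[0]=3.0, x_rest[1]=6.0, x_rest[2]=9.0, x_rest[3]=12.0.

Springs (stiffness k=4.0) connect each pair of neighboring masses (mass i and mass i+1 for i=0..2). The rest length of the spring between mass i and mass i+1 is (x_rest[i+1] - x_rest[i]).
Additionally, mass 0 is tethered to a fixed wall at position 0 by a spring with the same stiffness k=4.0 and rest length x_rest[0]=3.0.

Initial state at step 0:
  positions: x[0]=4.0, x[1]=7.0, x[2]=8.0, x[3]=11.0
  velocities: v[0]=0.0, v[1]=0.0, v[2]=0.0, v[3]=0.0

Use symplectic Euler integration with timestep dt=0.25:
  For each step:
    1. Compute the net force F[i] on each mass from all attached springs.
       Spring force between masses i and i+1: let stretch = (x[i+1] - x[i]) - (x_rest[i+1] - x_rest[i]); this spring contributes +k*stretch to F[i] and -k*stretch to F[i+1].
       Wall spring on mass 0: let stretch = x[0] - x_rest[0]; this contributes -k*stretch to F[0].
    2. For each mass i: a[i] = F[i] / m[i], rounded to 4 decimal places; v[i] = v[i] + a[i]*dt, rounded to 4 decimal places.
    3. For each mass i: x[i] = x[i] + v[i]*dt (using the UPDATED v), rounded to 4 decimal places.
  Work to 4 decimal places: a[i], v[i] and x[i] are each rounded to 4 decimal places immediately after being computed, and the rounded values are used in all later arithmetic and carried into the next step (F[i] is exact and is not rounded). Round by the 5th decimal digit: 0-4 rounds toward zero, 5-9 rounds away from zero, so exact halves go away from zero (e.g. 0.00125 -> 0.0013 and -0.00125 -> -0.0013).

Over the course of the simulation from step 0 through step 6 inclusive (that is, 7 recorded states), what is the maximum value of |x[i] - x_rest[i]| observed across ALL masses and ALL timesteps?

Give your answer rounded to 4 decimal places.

Step 0: x=[4.0000 7.0000 8.0000 11.0000] v=[0.0000 0.0000 0.0000 0.0000]
Step 1: x=[3.7500 6.5000 8.5000 11.0000] v=[-1.0000 -2.0000 2.0000 0.0000]
Step 2: x=[3.2500 5.8125 9.1250 11.1250] v=[-2.0000 -2.7500 2.5000 0.5000]
Step 3: x=[2.5781 5.3125 9.4219 11.5000] v=[-2.6875 -2.0000 1.1875 1.5000]
Step 4: x=[1.9453 5.1563 9.2110 12.1055] v=[-2.5312 -0.6250 -0.8438 2.4219]
Step 5: x=[1.6289 5.2110 8.7100 12.7374] v=[-1.2655 0.2187 -2.0040 2.5274]
Step 6: x=[1.8008 5.2449 8.3411 13.1124] v=[0.6877 0.1356 -1.4756 1.5000]
Max displacement = 1.3711

Answer: 1.3711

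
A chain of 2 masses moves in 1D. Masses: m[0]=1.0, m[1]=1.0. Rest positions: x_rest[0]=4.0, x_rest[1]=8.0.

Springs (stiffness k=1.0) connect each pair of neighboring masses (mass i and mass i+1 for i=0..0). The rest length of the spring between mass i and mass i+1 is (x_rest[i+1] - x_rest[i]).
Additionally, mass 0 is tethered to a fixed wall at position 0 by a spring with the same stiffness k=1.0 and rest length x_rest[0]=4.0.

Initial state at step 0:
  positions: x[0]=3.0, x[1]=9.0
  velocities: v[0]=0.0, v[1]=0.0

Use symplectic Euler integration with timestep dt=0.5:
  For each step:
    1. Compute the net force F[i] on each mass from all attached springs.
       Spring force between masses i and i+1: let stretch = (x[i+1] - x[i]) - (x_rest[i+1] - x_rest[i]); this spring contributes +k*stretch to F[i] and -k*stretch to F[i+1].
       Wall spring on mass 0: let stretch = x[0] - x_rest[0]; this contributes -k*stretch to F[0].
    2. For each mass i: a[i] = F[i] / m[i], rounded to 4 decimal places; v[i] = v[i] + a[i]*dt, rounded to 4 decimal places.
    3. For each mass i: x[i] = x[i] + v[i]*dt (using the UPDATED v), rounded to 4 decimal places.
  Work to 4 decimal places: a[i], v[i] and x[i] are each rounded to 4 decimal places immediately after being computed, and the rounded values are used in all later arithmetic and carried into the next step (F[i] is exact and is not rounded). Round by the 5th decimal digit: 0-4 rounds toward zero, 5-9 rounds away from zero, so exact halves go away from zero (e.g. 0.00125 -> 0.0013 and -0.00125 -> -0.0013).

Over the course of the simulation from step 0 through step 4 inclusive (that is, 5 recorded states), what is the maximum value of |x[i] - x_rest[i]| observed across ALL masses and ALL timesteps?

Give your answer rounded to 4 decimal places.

Answer: 1.3282

Derivation:
Step 0: x=[3.0000 9.0000] v=[0.0000 0.0000]
Step 1: x=[3.7500 8.5000] v=[1.5000 -1.0000]
Step 2: x=[4.7500 7.8125] v=[2.0000 -1.3750]
Step 3: x=[5.3282 7.3594] v=[1.1563 -0.9063]
Step 4: x=[5.0821 7.3985] v=[-0.4922 0.0781]
Max displacement = 1.3282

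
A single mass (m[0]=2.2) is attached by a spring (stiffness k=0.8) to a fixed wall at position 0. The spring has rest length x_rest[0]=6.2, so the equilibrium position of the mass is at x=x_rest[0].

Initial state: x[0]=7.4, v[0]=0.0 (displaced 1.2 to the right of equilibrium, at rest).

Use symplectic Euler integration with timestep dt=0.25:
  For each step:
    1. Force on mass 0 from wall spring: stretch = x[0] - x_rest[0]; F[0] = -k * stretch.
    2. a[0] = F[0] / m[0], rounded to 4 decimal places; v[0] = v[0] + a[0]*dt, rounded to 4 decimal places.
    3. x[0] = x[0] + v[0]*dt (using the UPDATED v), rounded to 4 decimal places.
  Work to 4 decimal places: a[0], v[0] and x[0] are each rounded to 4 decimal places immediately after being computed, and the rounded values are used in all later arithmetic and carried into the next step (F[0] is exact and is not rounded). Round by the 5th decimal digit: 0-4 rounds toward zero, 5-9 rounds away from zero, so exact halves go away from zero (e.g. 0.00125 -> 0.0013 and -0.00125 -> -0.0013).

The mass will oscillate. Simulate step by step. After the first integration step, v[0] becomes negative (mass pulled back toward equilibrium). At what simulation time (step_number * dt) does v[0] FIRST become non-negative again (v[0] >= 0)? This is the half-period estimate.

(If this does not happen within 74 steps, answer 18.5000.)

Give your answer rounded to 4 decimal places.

Answer: 5.2500

Derivation:
Step 0: x=[7.4000] v=[0.0000]
Step 1: x=[7.3727] v=[-0.1091]
Step 2: x=[7.3188] v=[-0.2157]
Step 3: x=[7.2395] v=[-0.3174]
Step 4: x=[7.1365] v=[-0.4119]
Step 5: x=[7.0123] v=[-0.4970]
Step 6: x=[6.8696] v=[-0.5709]
Step 7: x=[6.7117] v=[-0.6318]
Step 8: x=[6.5421] v=[-0.6783]
Step 9: x=[6.3648] v=[-0.7094]
Step 10: x=[6.1837] v=[-0.7244]
Step 11: x=[6.0030] v=[-0.7229]
Step 12: x=[5.8268] v=[-0.7050]
Step 13: x=[5.6590] v=[-0.6711]
Step 14: x=[5.5035] v=[-0.6219]
Step 15: x=[5.3639] v=[-0.5586]
Step 16: x=[5.2433] v=[-0.4826]
Step 17: x=[5.1444] v=[-0.3956]
Step 18: x=[5.0695] v=[-0.2996]
Step 19: x=[5.0203] v=[-0.1968]
Step 20: x=[4.9979] v=[-0.0896]
Step 21: x=[5.0028] v=[0.0197]
First v>=0 after going negative at step 21, time=5.2500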